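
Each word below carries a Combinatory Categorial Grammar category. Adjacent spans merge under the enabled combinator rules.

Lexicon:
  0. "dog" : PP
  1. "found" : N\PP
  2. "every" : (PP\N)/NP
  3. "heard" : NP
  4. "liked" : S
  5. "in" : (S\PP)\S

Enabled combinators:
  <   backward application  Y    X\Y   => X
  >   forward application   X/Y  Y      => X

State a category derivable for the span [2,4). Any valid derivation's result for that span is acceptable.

PP\N

[0,6] S   <
  [0,4] PP   <
    [0,2] N   <
      [0,1] "dog" : PP
      [1,2] "found" : N\PP
    [2,4] PP\N   >
      [2,3] "every" : (PP\N)/NP
      [3,4] "heard" : NP
  [4,6] S\PP   <
    [4,5] "liked" : S
    [5,6] "in" : (S\PP)\S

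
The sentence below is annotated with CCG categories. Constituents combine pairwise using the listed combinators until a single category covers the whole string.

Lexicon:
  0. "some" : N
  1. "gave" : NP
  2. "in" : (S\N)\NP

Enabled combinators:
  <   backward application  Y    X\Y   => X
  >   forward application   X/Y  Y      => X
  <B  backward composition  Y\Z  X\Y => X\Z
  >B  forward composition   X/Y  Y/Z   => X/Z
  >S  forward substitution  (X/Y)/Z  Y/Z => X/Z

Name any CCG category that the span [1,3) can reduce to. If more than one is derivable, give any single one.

S\N

[0,3] S   <
  [0,1] "some" : N
  [1,3] S\N   <
    [1,2] "gave" : NP
    [2,3] "in" : (S\N)\NP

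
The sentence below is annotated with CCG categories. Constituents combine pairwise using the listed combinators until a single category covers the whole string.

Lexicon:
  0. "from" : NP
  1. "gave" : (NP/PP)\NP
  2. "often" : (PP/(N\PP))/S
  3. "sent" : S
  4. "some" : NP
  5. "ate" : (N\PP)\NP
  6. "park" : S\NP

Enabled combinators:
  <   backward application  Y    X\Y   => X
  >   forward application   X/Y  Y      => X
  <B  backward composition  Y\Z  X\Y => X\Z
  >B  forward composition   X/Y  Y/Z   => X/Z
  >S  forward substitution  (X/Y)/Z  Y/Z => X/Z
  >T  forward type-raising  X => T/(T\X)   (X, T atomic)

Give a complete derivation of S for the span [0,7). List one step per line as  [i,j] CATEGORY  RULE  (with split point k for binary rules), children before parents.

[0,1] NP  lex  "from"
[1,2] (NP/PP)\NP  lex  "gave"
[0,2] NP/PP  <  k=1
[2,3] (PP/(N\PP))/S  lex  "often"
[3,4] S  lex  "sent"
[2,4] PP/(N\PP)  >  k=3
[4,5] NP  lex  "some"
[5,6] (N\PP)\NP  lex  "ate"
[4,6] N\PP  <  k=5
[2,6] PP  >  k=4
[0,6] NP  >  k=2
[6,7] S\NP  lex  "park"
[0,7] S  <  k=6

[0,7] S   <
  [0,6] NP   >
    [0,2] NP/PP   <
      [0,1] "from" : NP
      [1,2] "gave" : (NP/PP)\NP
    [2,6] PP   >
      [2,4] PP/(N\PP)   >
        [2,3] "often" : (PP/(N\PP))/S
        [3,4] "sent" : S
      [4,6] N\PP   <
        [4,5] "some" : NP
        [5,6] "ate" : (N\PP)\NP
  [6,7] "park" : S\NP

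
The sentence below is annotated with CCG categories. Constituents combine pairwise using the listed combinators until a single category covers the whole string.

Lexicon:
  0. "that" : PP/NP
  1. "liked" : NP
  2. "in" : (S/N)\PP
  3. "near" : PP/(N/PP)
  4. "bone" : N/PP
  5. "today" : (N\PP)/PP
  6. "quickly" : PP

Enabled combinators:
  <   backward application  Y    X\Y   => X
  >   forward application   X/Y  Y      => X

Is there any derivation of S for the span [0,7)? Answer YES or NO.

[0,7] S   >
  [0,3] S/N   <
    [0,2] PP   >
      [0,1] "that" : PP/NP
      [1,2] "liked" : NP
    [2,3] "in" : (S/N)\PP
  [3,7] N   <
    [3,5] PP   >
      [3,4] "near" : PP/(N/PP)
      [4,5] "bone" : N/PP
    [5,7] N\PP   >
      [5,6] "today" : (N\PP)/PP
      [6,7] "quickly" : PP

YES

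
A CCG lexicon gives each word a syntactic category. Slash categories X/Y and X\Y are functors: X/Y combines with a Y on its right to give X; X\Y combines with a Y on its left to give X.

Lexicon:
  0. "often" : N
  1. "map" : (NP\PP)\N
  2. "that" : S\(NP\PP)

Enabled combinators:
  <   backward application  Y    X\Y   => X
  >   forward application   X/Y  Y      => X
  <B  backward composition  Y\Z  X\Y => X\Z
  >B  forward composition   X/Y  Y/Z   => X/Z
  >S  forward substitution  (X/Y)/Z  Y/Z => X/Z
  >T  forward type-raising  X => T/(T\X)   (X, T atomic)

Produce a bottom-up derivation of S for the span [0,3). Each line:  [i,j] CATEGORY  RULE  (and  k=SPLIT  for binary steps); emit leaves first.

[0,1] N  lex  "often"
[1,2] (NP\PP)\N  lex  "map"
[2,3] S\(NP\PP)  lex  "that"
[1,3] S\N  <B  k=2
[0,3] S  <  k=1

[0,3] S   <
  [0,1] "often" : N
  [1,3] S\N   <B
    [1,2] "map" : (NP\PP)\N
    [2,3] "that" : S\(NP\PP)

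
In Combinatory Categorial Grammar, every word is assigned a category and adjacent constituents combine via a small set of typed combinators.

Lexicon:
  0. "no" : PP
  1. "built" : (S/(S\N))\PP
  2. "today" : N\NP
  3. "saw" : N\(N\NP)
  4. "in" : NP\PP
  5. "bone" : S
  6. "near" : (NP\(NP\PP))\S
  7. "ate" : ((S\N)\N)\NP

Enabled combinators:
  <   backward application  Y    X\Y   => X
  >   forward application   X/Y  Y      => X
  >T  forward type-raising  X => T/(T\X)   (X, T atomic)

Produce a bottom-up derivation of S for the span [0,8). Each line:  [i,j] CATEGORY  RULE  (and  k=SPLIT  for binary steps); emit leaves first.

[0,1] PP  lex  "no"
[1,2] (S/(S\N))\PP  lex  "built"
[0,2] S/(S\N)  <  k=1
[2,3] N\NP  lex  "today"
[3,4] N\(N\NP)  lex  "saw"
[2,4] N  <  k=3
[4,5] NP\PP  lex  "in"
[5,6] S  lex  "bone"
[6,7] (NP\(NP\PP))\S  lex  "near"
[5,7] NP\(NP\PP)  <  k=6
[4,7] NP  <  k=5
[7,8] ((S\N)\N)\NP  lex  "ate"
[4,8] (S\N)\N  <  k=7
[2,8] S\N  <  k=4
[0,8] S  >  k=2

[0,8] S   >
  [0,2] S/(S\N)   <
    [0,1] "no" : PP
    [1,2] "built" : (S/(S\N))\PP
  [2,8] S\N   <
    [2,4] N   <
      [2,3] "today" : N\NP
      [3,4] "saw" : N\(N\NP)
    [4,8] (S\N)\N   <
      [4,7] NP   <
        [4,5] "in" : NP\PP
        [5,7] NP\(NP\PP)   <
          [5,6] "bone" : S
          [6,7] "near" : (NP\(NP\PP))\S
      [7,8] "ate" : ((S\N)\N)\NP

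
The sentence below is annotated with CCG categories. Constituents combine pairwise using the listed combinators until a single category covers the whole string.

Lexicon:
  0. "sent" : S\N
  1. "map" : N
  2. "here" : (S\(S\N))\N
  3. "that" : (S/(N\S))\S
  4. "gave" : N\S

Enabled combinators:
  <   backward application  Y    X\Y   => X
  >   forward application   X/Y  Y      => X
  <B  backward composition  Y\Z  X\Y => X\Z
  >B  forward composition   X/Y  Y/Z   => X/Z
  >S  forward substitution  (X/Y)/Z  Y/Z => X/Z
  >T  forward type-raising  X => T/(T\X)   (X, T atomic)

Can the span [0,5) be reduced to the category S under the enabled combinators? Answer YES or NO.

YES

[0,5] S   >
  [0,4] S/(N\S)   <
    [0,3] S   <
      [0,1] "sent" : S\N
      [1,3] S\(S\N)   <
        [1,2] "map" : N
        [2,3] "here" : (S\(S\N))\N
    [3,4] "that" : (S/(N\S))\S
  [4,5] "gave" : N\S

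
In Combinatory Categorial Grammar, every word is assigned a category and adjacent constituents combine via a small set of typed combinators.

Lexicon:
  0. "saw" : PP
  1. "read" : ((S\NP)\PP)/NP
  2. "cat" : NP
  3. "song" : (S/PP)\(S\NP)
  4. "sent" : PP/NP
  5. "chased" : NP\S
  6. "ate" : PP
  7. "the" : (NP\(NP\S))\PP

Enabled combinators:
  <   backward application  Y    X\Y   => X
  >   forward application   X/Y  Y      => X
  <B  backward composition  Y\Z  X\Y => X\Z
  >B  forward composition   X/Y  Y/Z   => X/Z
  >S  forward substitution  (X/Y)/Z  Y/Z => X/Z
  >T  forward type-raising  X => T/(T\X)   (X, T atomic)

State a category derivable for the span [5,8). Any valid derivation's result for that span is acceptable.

NP

[0,8] S   >
  [0,4] S/PP   <
    [0,3] S\NP   <
      [0,1] "saw" : PP
      [1,3] (S\NP)\PP   >
        [1,2] "read" : ((S\NP)\PP)/NP
        [2,3] "cat" : NP
    [3,4] "song" : (S/PP)\(S\NP)
  [4,8] PP   >
    [4,5] "sent" : PP/NP
    [5,8] NP   <
      [5,6] "chased" : NP\S
      [6,8] NP\(NP\S)   <
        [6,7] "ate" : PP
        [7,8] "the" : (NP\(NP\S))\PP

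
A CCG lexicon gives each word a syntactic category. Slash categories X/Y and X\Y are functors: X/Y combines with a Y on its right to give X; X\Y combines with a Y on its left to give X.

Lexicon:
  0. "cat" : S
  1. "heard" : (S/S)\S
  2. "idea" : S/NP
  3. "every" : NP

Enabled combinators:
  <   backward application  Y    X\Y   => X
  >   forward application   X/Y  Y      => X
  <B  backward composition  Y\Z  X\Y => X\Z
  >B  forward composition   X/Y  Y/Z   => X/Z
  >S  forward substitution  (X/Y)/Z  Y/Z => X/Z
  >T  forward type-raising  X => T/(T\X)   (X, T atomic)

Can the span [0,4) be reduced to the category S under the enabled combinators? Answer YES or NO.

YES

[0,4] S   >
  [0,3] S/NP   >B
    [0,2] S/S   <
      [0,1] "cat" : S
      [1,2] "heard" : (S/S)\S
    [2,3] "idea" : S/NP
  [3,4] "every" : NP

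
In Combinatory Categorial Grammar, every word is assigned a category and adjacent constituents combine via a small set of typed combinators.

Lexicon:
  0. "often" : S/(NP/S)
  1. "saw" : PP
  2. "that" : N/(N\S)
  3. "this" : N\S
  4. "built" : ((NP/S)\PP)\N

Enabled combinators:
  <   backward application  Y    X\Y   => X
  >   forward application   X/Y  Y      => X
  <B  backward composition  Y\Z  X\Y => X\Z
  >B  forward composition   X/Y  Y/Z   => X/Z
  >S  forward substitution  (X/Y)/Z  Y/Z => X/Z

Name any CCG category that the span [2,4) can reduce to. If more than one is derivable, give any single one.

[0,5] S   >
  [0,1] "often" : S/(NP/S)
  [1,5] NP/S   <
    [1,2] "saw" : PP
    [2,5] (NP/S)\PP   <
      [2,4] N   >
        [2,3] "that" : N/(N\S)
        [3,4] "this" : N\S
      [4,5] "built" : ((NP/S)\PP)\N

N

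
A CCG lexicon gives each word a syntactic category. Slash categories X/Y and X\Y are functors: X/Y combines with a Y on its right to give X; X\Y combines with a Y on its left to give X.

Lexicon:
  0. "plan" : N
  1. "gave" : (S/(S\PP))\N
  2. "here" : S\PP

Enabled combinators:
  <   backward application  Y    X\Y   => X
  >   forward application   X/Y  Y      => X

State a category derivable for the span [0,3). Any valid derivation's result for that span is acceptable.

S

[0,3] S   >
  [0,2] S/(S\PP)   <
    [0,1] "plan" : N
    [1,2] "gave" : (S/(S\PP))\N
  [2,3] "here" : S\PP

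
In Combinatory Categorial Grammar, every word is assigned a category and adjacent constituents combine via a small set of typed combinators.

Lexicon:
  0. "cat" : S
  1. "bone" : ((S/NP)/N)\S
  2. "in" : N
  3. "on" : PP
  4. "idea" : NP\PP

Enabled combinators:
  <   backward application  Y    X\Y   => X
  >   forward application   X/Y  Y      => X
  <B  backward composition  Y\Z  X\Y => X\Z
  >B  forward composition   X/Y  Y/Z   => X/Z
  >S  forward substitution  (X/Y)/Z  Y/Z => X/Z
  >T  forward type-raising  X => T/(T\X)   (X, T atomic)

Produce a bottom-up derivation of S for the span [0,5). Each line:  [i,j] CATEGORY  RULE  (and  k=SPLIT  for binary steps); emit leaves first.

[0,1] S  lex  "cat"
[1,2] ((S/NP)/N)\S  lex  "bone"
[0,2] (S/NP)/N  <  k=1
[2,3] N  lex  "in"
[0,3] S/NP  >  k=2
[3,4] PP  lex  "on"
[3,4] NP/(NP\PP)  >T
[4,5] NP\PP  lex  "idea"
[3,5] NP  >  k=4
[0,5] S  >  k=3

[0,5] S   >
  [0,3] S/NP   >
    [0,2] (S/NP)/N   <
      [0,1] "cat" : S
      [1,2] "bone" : ((S/NP)/N)\S
    [2,3] "in" : N
  [3,5] NP   >
    [3,4] NP/(NP\PP)   >T
      [3,4] "on" : PP
    [4,5] "idea" : NP\PP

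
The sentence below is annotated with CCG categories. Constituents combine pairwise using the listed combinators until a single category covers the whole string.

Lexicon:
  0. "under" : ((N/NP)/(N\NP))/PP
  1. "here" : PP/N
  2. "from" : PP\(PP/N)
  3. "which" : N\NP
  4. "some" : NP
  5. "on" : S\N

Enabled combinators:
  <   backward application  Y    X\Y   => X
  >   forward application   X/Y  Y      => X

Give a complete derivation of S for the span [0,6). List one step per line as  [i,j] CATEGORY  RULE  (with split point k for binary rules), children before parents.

[0,6] S   <
  [0,5] N   >
    [0,4] N/NP   >
      [0,3] (N/NP)/(N\NP)   >
        [0,1] "under" : ((N/NP)/(N\NP))/PP
        [1,3] PP   <
          [1,2] "here" : PP/N
          [2,3] "from" : PP\(PP/N)
      [3,4] "which" : N\NP
    [4,5] "some" : NP
  [5,6] "on" : S\N

[0,1] ((N/NP)/(N\NP))/PP  lex  "under"
[1,2] PP/N  lex  "here"
[2,3] PP\(PP/N)  lex  "from"
[1,3] PP  <  k=2
[0,3] (N/NP)/(N\NP)  >  k=1
[3,4] N\NP  lex  "which"
[0,4] N/NP  >  k=3
[4,5] NP  lex  "some"
[0,5] N  >  k=4
[5,6] S\N  lex  "on"
[0,6] S  <  k=5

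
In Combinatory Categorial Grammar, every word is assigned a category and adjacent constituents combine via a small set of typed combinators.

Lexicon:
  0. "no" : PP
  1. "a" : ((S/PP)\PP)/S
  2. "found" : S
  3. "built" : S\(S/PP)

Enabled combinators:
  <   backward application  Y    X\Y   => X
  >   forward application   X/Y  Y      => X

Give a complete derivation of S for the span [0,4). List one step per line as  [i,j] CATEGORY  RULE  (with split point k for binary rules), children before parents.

[0,4] S   <
  [0,3] S/PP   <
    [0,1] "no" : PP
    [1,3] (S/PP)\PP   >
      [1,2] "a" : ((S/PP)\PP)/S
      [2,3] "found" : S
  [3,4] "built" : S\(S/PP)

[0,1] PP  lex  "no"
[1,2] ((S/PP)\PP)/S  lex  "a"
[2,3] S  lex  "found"
[1,3] (S/PP)\PP  >  k=2
[0,3] S/PP  <  k=1
[3,4] S\(S/PP)  lex  "built"
[0,4] S  <  k=3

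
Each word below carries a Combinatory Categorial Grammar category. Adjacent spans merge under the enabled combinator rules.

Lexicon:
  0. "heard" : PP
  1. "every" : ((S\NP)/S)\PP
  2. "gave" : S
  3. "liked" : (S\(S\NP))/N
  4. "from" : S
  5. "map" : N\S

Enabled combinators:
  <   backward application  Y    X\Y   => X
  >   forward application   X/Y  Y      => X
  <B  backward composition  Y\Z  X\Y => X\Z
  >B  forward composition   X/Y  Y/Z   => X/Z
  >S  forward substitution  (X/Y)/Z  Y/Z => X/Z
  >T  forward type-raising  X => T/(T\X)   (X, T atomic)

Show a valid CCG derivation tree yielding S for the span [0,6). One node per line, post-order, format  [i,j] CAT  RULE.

[0,6] S   <
  [0,3] S\NP   >
    [0,2] (S\NP)/S   <
      [0,1] "heard" : PP
      [1,2] "every" : ((S\NP)/S)\PP
    [2,3] "gave" : S
  [3,6] S\(S\NP)   >
    [3,4] "liked" : (S\(S\NP))/N
    [4,6] N   >
      [4,5] N/(N\S)   >T
        [4,5] "from" : S
      [5,6] "map" : N\S

[0,1] PP  lex  "heard"
[1,2] ((S\NP)/S)\PP  lex  "every"
[0,2] (S\NP)/S  <  k=1
[2,3] S  lex  "gave"
[0,3] S\NP  >  k=2
[3,4] (S\(S\NP))/N  lex  "liked"
[4,5] S  lex  "from"
[4,5] N/(N\S)  >T
[5,6] N\S  lex  "map"
[4,6] N  >  k=5
[3,6] S\(S\NP)  >  k=4
[0,6] S  <  k=3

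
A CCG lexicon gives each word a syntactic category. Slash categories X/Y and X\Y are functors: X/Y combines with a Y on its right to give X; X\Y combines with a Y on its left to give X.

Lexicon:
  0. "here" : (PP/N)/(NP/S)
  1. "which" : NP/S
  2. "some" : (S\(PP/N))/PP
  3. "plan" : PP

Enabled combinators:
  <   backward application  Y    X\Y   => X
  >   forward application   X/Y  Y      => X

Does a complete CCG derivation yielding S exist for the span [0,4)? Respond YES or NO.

YES

[0,4] S   <
  [0,2] PP/N   >
    [0,1] "here" : (PP/N)/(NP/S)
    [1,2] "which" : NP/S
  [2,4] S\(PP/N)   >
    [2,3] "some" : (S\(PP/N))/PP
    [3,4] "plan" : PP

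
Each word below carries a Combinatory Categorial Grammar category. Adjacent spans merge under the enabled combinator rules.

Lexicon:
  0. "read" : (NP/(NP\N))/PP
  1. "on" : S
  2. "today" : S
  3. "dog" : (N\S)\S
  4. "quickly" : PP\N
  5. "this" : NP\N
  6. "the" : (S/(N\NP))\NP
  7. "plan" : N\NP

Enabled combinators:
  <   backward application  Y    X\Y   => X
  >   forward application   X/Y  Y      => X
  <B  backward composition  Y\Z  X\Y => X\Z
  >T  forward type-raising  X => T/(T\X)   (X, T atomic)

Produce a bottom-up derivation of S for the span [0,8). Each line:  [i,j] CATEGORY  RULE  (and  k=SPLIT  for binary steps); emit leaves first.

[0,8] S   >
  [0,7] S/(N\NP)   <
    [0,6] NP   >
      [0,5] NP/(NP\N)   >
        [0,1] "read" : (NP/(NP\N))/PP
        [1,5] PP   <
          [1,4] N   >
            [1,2] N/(N\S)   >T
              [1,2] "on" : S
            [2,4] N\S   <
              [2,3] "today" : S
              [3,4] "dog" : (N\S)\S
          [4,5] "quickly" : PP\N
      [5,6] "this" : NP\N
    [6,7] "the" : (S/(N\NP))\NP
  [7,8] "plan" : N\NP

[0,1] (NP/(NP\N))/PP  lex  "read"
[1,2] S  lex  "on"
[1,2] N/(N\S)  >T
[2,3] S  lex  "today"
[3,4] (N\S)\S  lex  "dog"
[2,4] N\S  <  k=3
[1,4] N  >  k=2
[4,5] PP\N  lex  "quickly"
[1,5] PP  <  k=4
[0,5] NP/(NP\N)  >  k=1
[5,6] NP\N  lex  "this"
[0,6] NP  >  k=5
[6,7] (S/(N\NP))\NP  lex  "the"
[0,7] S/(N\NP)  <  k=6
[7,8] N\NP  lex  "plan"
[0,8] S  >  k=7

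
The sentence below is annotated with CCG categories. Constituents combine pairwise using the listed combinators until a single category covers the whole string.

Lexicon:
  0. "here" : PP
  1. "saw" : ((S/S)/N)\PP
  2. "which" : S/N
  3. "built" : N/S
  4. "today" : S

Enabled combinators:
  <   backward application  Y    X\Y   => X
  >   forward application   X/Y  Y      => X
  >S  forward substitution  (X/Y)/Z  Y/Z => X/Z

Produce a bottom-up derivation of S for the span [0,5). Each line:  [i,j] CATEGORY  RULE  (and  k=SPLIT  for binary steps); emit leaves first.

[0,5] S   >
  [0,3] S/N   >S
    [0,2] (S/S)/N   <
      [0,1] "here" : PP
      [1,2] "saw" : ((S/S)/N)\PP
    [2,3] "which" : S/N
  [3,5] N   >
    [3,4] "built" : N/S
    [4,5] "today" : S

[0,1] PP  lex  "here"
[1,2] ((S/S)/N)\PP  lex  "saw"
[0,2] (S/S)/N  <  k=1
[2,3] S/N  lex  "which"
[0,3] S/N  >S  k=2
[3,4] N/S  lex  "built"
[4,5] S  lex  "today"
[3,5] N  >  k=4
[0,5] S  >  k=3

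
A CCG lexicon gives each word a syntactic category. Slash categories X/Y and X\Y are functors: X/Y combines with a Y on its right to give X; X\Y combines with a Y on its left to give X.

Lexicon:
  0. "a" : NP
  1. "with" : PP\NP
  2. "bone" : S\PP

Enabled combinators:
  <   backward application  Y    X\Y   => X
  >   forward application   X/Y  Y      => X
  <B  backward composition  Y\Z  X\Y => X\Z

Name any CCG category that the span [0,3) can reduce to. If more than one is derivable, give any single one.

S

[0,3] S   <
  [0,2] PP   <
    [0,1] "a" : NP
    [1,2] "with" : PP\NP
  [2,3] "bone" : S\PP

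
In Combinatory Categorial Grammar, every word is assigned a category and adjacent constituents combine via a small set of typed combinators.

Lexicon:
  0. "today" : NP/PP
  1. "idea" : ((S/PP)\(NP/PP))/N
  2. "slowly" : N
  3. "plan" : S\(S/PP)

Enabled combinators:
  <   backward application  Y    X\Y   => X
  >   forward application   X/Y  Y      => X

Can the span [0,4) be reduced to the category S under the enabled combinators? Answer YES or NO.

[0,4] S   <
  [0,3] S/PP   <
    [0,1] "today" : NP/PP
    [1,3] (S/PP)\(NP/PP)   >
      [1,2] "idea" : ((S/PP)\(NP/PP))/N
      [2,3] "slowly" : N
  [3,4] "plan" : S\(S/PP)

YES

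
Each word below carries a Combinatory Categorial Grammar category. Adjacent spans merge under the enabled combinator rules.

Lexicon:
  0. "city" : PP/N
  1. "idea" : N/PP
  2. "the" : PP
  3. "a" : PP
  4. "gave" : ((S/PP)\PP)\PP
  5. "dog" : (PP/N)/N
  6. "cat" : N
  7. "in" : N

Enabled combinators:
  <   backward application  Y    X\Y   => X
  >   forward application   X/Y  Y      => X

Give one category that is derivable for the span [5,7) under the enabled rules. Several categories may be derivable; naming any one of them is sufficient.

[0,8] S   >
  [0,5] S/PP   <
    [0,3] PP   >
      [0,1] "city" : PP/N
      [1,3] N   >
        [1,2] "idea" : N/PP
        [2,3] "the" : PP
    [3,5] (S/PP)\PP   <
      [3,4] "a" : PP
      [4,5] "gave" : ((S/PP)\PP)\PP
  [5,8] PP   >
    [5,7] PP/N   >
      [5,6] "dog" : (PP/N)/N
      [6,7] "cat" : N
    [7,8] "in" : N

PP/N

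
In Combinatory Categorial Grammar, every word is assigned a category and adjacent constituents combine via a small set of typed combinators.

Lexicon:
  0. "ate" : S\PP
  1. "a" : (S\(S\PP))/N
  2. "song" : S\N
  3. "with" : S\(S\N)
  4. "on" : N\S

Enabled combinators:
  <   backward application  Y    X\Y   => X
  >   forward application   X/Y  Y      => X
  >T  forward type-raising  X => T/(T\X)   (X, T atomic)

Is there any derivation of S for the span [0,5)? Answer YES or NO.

[0,5] S   <
  [0,1] "ate" : S\PP
  [1,5] S\(S\PP)   >
    [1,2] "a" : (S\(S\PP))/N
    [2,5] N   <
      [2,4] S   <
        [2,3] "song" : S\N
        [3,4] "with" : S\(S\N)
      [4,5] "on" : N\S

YES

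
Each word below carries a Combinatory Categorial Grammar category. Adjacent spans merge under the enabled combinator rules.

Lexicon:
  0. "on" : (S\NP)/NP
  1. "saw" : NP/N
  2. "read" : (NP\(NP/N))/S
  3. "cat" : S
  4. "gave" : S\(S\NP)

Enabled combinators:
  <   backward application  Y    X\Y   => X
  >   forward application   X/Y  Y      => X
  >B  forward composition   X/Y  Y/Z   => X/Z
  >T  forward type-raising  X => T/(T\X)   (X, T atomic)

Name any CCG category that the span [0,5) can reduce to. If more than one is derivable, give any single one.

[0,5] S   <
  [0,4] S\NP   >
    [0,1] "on" : (S\NP)/NP
    [1,4] NP   <
      [1,2] "saw" : NP/N
      [2,4] NP\(NP/N)   >
        [2,3] "read" : (NP\(NP/N))/S
        [3,4] "cat" : S
  [4,5] "gave" : S\(S\NP)

S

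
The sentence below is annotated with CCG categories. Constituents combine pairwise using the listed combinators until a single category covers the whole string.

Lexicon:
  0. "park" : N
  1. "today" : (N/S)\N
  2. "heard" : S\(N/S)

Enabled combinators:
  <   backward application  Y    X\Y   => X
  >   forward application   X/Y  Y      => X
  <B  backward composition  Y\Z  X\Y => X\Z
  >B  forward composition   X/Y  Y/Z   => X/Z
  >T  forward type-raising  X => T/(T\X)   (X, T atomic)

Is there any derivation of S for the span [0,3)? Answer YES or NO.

YES

[0,3] S   >
  [0,1] S/(S\N)   >T
    [0,1] "park" : N
  [1,3] S\N   <B
    [1,2] "today" : (N/S)\N
    [2,3] "heard" : S\(N/S)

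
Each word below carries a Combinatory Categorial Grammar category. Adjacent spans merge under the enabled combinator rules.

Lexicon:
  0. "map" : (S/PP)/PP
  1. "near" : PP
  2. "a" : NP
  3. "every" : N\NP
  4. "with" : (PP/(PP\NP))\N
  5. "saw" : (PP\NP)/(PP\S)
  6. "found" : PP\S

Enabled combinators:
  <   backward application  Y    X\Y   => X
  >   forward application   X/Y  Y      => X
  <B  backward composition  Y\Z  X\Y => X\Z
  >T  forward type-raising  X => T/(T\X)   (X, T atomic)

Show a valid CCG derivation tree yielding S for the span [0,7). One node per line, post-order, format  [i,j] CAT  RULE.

[0,7] S   >
  [0,2] S/PP   >
    [0,1] "map" : (S/PP)/PP
    [1,2] "near" : PP
  [2,7] PP   >
    [2,5] PP/(PP\NP)   <
      [2,4] N   <
        [2,3] "a" : NP
        [3,4] "every" : N\NP
      [4,5] "with" : (PP/(PP\NP))\N
    [5,7] PP\NP   >
      [5,6] "saw" : (PP\NP)/(PP\S)
      [6,7] "found" : PP\S

[0,1] (S/PP)/PP  lex  "map"
[1,2] PP  lex  "near"
[0,2] S/PP  >  k=1
[2,3] NP  lex  "a"
[3,4] N\NP  lex  "every"
[2,4] N  <  k=3
[4,5] (PP/(PP\NP))\N  lex  "with"
[2,5] PP/(PP\NP)  <  k=4
[5,6] (PP\NP)/(PP\S)  lex  "saw"
[6,7] PP\S  lex  "found"
[5,7] PP\NP  >  k=6
[2,7] PP  >  k=5
[0,7] S  >  k=2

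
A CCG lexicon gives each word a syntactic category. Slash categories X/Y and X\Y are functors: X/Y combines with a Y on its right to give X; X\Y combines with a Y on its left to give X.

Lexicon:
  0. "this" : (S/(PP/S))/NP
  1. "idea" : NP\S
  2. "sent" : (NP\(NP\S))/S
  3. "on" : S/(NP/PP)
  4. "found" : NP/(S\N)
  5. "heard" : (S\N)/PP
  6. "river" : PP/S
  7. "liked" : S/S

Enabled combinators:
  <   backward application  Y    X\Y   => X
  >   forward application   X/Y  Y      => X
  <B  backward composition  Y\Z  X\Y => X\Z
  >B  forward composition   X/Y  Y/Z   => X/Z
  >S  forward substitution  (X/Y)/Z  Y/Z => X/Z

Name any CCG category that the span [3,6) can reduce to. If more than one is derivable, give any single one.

S

[0,8] S   >
  [0,6] S/(PP/S)   >
    [0,1] "this" : (S/(PP/S))/NP
    [1,6] NP   <
      [1,2] "idea" : NP\S
      [2,6] NP\(NP\S)   >
        [2,3] "sent" : (NP\(NP\S))/S
        [3,6] S   >
          [3,4] "on" : S/(NP/PP)
          [4,6] NP/PP   >B
            [4,5] "found" : NP/(S\N)
            [5,6] "heard" : (S\N)/PP
  [6,8] PP/S   >B
    [6,7] "river" : PP/S
    [7,8] "liked" : S/S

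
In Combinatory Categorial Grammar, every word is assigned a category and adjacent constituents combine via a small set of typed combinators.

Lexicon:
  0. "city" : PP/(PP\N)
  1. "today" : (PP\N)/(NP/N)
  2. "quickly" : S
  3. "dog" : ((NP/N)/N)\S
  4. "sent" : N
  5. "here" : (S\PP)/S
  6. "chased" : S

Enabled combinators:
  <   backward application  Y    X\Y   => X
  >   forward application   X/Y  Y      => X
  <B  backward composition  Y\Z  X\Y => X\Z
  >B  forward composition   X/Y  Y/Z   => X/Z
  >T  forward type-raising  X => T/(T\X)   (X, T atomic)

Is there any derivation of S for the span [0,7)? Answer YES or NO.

YES

[0,7] S   <
  [0,5] PP   >
    [0,1] "city" : PP/(PP\N)
    [1,5] PP\N   >
      [1,2] "today" : (PP\N)/(NP/N)
      [2,5] NP/N   >
        [2,4] (NP/N)/N   <
          [2,3] "quickly" : S
          [3,4] "dog" : ((NP/N)/N)\S
        [4,5] "sent" : N
  [5,7] S\PP   >
    [5,6] "here" : (S\PP)/S
    [6,7] "chased" : S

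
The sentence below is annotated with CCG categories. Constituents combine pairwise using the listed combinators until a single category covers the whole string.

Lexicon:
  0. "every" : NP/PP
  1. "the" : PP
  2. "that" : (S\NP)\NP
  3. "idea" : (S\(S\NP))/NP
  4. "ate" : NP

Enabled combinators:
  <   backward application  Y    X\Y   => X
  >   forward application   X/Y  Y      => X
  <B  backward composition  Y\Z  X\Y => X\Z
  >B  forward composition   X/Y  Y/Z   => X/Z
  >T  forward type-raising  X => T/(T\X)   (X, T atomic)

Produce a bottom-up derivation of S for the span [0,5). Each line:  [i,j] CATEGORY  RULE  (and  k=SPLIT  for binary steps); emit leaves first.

[0,5] S   <
  [0,3] S\NP   <
    [0,2] NP   >
      [0,1] "every" : NP/PP
      [1,2] "the" : PP
    [2,3] "that" : (S\NP)\NP
  [3,5] S\(S\NP)   >
    [3,4] "idea" : (S\(S\NP))/NP
    [4,5] "ate" : NP

[0,1] NP/PP  lex  "every"
[1,2] PP  lex  "the"
[0,2] NP  >  k=1
[2,3] (S\NP)\NP  lex  "that"
[0,3] S\NP  <  k=2
[3,4] (S\(S\NP))/NP  lex  "idea"
[4,5] NP  lex  "ate"
[3,5] S\(S\NP)  >  k=4
[0,5] S  <  k=3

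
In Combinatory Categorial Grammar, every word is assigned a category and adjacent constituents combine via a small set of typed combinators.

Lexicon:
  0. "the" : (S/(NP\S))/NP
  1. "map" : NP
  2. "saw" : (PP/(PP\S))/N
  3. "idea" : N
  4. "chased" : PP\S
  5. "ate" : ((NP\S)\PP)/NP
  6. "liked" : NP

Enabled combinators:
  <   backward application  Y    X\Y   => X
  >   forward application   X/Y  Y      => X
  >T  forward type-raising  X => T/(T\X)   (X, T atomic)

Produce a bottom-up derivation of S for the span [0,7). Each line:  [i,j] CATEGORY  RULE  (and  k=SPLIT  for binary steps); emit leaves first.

[0,7] S   >
  [0,2] S/(NP\S)   >
    [0,1] "the" : (S/(NP\S))/NP
    [1,2] "map" : NP
  [2,7] NP\S   <
    [2,5] PP   >
      [2,4] PP/(PP\S)   >
        [2,3] "saw" : (PP/(PP\S))/N
        [3,4] "idea" : N
      [4,5] "chased" : PP\S
    [5,7] (NP\S)\PP   >
      [5,6] "ate" : ((NP\S)\PP)/NP
      [6,7] "liked" : NP

[0,1] (S/(NP\S))/NP  lex  "the"
[1,2] NP  lex  "map"
[0,2] S/(NP\S)  >  k=1
[2,3] (PP/(PP\S))/N  lex  "saw"
[3,4] N  lex  "idea"
[2,4] PP/(PP\S)  >  k=3
[4,5] PP\S  lex  "chased"
[2,5] PP  >  k=4
[5,6] ((NP\S)\PP)/NP  lex  "ate"
[6,7] NP  lex  "liked"
[5,7] (NP\S)\PP  >  k=6
[2,7] NP\S  <  k=5
[0,7] S  >  k=2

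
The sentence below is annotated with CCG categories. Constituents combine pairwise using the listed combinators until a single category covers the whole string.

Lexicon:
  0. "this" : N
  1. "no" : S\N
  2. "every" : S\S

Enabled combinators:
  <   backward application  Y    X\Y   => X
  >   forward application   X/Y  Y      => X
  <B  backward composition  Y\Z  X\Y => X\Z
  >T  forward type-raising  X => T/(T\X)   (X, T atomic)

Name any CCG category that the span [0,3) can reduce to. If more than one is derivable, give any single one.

S

[0,3] S   <
  [0,1] "this" : N
  [1,3] S\N   <B
    [1,2] "no" : S\N
    [2,3] "every" : S\S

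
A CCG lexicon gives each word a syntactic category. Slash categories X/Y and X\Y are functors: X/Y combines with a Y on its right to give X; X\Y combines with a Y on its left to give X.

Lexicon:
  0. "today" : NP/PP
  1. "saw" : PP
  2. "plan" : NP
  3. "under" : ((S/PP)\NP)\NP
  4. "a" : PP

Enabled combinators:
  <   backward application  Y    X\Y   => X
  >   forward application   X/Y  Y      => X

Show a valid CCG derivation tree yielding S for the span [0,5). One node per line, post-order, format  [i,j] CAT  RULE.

[0,1] NP/PP  lex  "today"
[1,2] PP  lex  "saw"
[0,2] NP  >  k=1
[2,3] NP  lex  "plan"
[3,4] ((S/PP)\NP)\NP  lex  "under"
[2,4] (S/PP)\NP  <  k=3
[0,4] S/PP  <  k=2
[4,5] PP  lex  "a"
[0,5] S  >  k=4

[0,5] S   >
  [0,4] S/PP   <
    [0,2] NP   >
      [0,1] "today" : NP/PP
      [1,2] "saw" : PP
    [2,4] (S/PP)\NP   <
      [2,3] "plan" : NP
      [3,4] "under" : ((S/PP)\NP)\NP
  [4,5] "a" : PP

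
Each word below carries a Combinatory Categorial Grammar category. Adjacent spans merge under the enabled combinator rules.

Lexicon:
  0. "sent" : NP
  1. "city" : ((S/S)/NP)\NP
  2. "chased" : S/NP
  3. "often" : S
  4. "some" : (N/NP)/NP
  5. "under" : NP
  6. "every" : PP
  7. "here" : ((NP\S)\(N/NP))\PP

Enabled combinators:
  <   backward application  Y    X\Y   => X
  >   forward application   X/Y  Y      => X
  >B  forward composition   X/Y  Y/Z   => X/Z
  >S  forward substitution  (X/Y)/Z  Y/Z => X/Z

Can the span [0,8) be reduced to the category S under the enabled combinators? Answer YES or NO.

YES

[0,8] S   >
  [0,3] S/NP   >S
    [0,2] (S/S)/NP   <
      [0,1] "sent" : NP
      [1,2] "city" : ((S/S)/NP)\NP
    [2,3] "chased" : S/NP
  [3,8] NP   <
    [3,4] "often" : S
    [4,8] NP\S   <
      [4,6] N/NP   >
        [4,5] "some" : (N/NP)/NP
        [5,6] "under" : NP
      [6,8] (NP\S)\(N/NP)   <
        [6,7] "every" : PP
        [7,8] "here" : ((NP\S)\(N/NP))\PP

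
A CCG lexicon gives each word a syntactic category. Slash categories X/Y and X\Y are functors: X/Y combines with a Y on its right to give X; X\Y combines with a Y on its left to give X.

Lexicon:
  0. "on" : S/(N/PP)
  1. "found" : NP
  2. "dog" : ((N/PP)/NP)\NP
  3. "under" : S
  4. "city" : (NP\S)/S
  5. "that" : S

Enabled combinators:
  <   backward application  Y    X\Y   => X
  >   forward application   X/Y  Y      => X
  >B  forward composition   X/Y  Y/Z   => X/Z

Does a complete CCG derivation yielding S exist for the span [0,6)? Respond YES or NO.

YES

[0,6] S   >
  [0,3] S/NP   >B
    [0,1] "on" : S/(N/PP)
    [1,3] (N/PP)/NP   <
      [1,2] "found" : NP
      [2,3] "dog" : ((N/PP)/NP)\NP
  [3,6] NP   <
    [3,4] "under" : S
    [4,6] NP\S   >
      [4,5] "city" : (NP\S)/S
      [5,6] "that" : S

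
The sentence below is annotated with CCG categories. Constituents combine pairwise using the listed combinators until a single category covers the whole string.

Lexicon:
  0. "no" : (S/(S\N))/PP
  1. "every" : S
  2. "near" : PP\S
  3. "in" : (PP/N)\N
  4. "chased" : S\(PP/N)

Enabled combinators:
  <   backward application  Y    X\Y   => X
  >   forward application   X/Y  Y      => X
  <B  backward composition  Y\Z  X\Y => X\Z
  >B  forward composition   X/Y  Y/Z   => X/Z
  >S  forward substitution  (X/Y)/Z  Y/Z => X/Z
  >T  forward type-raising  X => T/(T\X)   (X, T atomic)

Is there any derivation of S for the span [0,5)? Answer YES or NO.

YES

[0,5] S   >
  [0,3] S/(S\N)   >
    [0,1] "no" : (S/(S\N))/PP
    [1,3] PP   <
      [1,2] "every" : S
      [2,3] "near" : PP\S
  [3,5] S\N   <B
    [3,4] "in" : (PP/N)\N
    [4,5] "chased" : S\(PP/N)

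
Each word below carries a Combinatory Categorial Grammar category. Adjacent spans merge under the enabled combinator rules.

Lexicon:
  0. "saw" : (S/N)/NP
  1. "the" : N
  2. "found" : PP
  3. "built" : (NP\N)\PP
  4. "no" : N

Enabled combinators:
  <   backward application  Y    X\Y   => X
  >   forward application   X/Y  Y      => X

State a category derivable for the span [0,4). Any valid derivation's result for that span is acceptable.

S/N

[0,5] S   >
  [0,4] S/N   >
    [0,1] "saw" : (S/N)/NP
    [1,4] NP   <
      [1,2] "the" : N
      [2,4] NP\N   <
        [2,3] "found" : PP
        [3,4] "built" : (NP\N)\PP
  [4,5] "no" : N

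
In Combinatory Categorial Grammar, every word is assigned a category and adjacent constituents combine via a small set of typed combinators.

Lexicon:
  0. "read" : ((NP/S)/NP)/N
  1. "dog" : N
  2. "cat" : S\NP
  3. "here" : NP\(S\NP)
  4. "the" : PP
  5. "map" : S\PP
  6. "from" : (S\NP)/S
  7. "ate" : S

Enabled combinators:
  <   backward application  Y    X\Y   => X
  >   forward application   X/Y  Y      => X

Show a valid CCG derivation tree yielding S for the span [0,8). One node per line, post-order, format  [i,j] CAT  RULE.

[0,8] S   <
  [0,6] NP   >
    [0,4] NP/S   >
      [0,2] (NP/S)/NP   >
        [0,1] "read" : ((NP/S)/NP)/N
        [1,2] "dog" : N
      [2,4] NP   <
        [2,3] "cat" : S\NP
        [3,4] "here" : NP\(S\NP)
    [4,6] S   <
      [4,5] "the" : PP
      [5,6] "map" : S\PP
  [6,8] S\NP   >
    [6,7] "from" : (S\NP)/S
    [7,8] "ate" : S

[0,1] ((NP/S)/NP)/N  lex  "read"
[1,2] N  lex  "dog"
[0,2] (NP/S)/NP  >  k=1
[2,3] S\NP  lex  "cat"
[3,4] NP\(S\NP)  lex  "here"
[2,4] NP  <  k=3
[0,4] NP/S  >  k=2
[4,5] PP  lex  "the"
[5,6] S\PP  lex  "map"
[4,6] S  <  k=5
[0,6] NP  >  k=4
[6,7] (S\NP)/S  lex  "from"
[7,8] S  lex  "ate"
[6,8] S\NP  >  k=7
[0,8] S  <  k=6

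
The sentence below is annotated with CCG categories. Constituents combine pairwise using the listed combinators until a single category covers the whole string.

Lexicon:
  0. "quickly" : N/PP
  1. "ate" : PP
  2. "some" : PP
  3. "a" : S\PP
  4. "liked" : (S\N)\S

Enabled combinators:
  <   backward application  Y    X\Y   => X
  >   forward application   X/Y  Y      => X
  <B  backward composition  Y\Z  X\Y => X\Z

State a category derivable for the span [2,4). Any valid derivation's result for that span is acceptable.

[0,5] S   <
  [0,2] N   >
    [0,1] "quickly" : N/PP
    [1,2] "ate" : PP
  [2,5] S\N   <
    [2,4] S   <
      [2,3] "some" : PP
      [3,4] "a" : S\PP
    [4,5] "liked" : (S\N)\S

S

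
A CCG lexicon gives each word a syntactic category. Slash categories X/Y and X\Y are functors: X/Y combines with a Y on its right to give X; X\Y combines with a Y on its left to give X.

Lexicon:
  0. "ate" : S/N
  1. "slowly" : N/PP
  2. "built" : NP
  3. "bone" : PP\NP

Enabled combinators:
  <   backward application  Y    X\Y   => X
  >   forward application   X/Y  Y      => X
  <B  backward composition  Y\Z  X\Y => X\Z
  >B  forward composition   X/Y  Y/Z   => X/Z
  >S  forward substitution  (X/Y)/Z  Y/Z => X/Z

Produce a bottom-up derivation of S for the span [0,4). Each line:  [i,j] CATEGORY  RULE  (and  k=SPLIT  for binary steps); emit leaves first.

[0,4] S   >
  [0,1] "ate" : S/N
  [1,4] N   >
    [1,2] "slowly" : N/PP
    [2,4] PP   <
      [2,3] "built" : NP
      [3,4] "bone" : PP\NP

[0,1] S/N  lex  "ate"
[1,2] N/PP  lex  "slowly"
[2,3] NP  lex  "built"
[3,4] PP\NP  lex  "bone"
[2,4] PP  <  k=3
[1,4] N  >  k=2
[0,4] S  >  k=1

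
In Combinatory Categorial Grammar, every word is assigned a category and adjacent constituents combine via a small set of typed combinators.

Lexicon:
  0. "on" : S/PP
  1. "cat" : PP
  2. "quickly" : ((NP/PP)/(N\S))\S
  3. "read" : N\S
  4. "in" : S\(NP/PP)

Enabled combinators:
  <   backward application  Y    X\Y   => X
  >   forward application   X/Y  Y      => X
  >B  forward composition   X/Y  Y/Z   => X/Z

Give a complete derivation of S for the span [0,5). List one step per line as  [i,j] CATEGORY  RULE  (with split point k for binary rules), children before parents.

[0,1] S/PP  lex  "on"
[1,2] PP  lex  "cat"
[0,2] S  >  k=1
[2,3] ((NP/PP)/(N\S))\S  lex  "quickly"
[0,3] (NP/PP)/(N\S)  <  k=2
[3,4] N\S  lex  "read"
[0,4] NP/PP  >  k=3
[4,5] S\(NP/PP)  lex  "in"
[0,5] S  <  k=4

[0,5] S   <
  [0,4] NP/PP   >
    [0,3] (NP/PP)/(N\S)   <
      [0,2] S   >
        [0,1] "on" : S/PP
        [1,2] "cat" : PP
      [2,3] "quickly" : ((NP/PP)/(N\S))\S
    [3,4] "read" : N\S
  [4,5] "in" : S\(NP/PP)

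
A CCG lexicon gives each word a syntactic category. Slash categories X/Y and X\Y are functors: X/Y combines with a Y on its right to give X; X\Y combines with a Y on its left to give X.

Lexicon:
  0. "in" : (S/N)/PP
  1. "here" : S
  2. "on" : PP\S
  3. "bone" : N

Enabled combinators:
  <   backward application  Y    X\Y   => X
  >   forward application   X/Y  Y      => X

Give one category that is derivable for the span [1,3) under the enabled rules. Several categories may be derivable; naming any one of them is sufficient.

PP

[0,4] S   >
  [0,3] S/N   >
    [0,1] "in" : (S/N)/PP
    [1,3] PP   <
      [1,2] "here" : S
      [2,3] "on" : PP\S
  [3,4] "bone" : N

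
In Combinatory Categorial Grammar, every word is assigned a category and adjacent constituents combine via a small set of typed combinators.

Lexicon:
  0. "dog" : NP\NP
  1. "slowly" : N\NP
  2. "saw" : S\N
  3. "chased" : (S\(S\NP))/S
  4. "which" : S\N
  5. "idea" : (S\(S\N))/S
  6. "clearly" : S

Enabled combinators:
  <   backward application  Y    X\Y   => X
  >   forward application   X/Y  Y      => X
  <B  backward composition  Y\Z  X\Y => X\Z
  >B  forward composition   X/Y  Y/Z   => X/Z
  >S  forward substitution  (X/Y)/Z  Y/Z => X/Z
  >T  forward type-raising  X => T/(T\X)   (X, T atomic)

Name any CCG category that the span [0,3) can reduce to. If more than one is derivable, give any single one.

S\NP

[0,7] S   <
  [0,3] S\NP   <B
    [0,2] N\NP   <B
      [0,1] "dog" : NP\NP
      [1,2] "slowly" : N\NP
    [2,3] "saw" : S\N
  [3,7] S\(S\NP)   >
    [3,4] "chased" : (S\(S\NP))/S
    [4,7] S   <
      [4,5] "which" : S\N
      [5,7] S\(S\N)   >
        [5,6] "idea" : (S\(S\N))/S
        [6,7] "clearly" : S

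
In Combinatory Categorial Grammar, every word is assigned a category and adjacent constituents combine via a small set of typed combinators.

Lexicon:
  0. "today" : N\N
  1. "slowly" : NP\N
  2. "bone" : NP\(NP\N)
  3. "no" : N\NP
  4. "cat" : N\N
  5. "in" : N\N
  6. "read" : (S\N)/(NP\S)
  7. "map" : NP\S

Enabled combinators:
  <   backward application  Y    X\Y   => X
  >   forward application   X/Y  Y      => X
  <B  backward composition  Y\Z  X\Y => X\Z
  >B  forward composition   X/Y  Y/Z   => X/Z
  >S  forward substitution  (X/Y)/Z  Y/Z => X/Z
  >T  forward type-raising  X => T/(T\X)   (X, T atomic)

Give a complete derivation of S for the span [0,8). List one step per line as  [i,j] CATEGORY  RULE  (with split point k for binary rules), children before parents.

[0,1] N\N  lex  "today"
[1,2] NP\N  lex  "slowly"
[0,2] NP\N  <B  k=1
[2,3] NP\(NP\N)  lex  "bone"
[0,3] NP  <  k=2
[3,4] N\NP  lex  "no"
[4,5] N\N  lex  "cat"
[5,6] N\N  lex  "in"
[4,6] N\N  <B  k=5
[6,7] (S\N)/(NP\S)  lex  "read"
[7,8] NP\S  lex  "map"
[6,8] S\N  >  k=7
[4,8] S\N  <B  k=6
[3,8] S\NP  <B  k=4
[0,8] S  <  k=3

[0,8] S   <
  [0,3] NP   <
    [0,2] NP\N   <B
      [0,1] "today" : N\N
      [1,2] "slowly" : NP\N
    [2,3] "bone" : NP\(NP\N)
  [3,8] S\NP   <B
    [3,4] "no" : N\NP
    [4,8] S\N   <B
      [4,6] N\N   <B
        [4,5] "cat" : N\N
        [5,6] "in" : N\N
      [6,8] S\N   >
        [6,7] "read" : (S\N)/(NP\S)
        [7,8] "map" : NP\S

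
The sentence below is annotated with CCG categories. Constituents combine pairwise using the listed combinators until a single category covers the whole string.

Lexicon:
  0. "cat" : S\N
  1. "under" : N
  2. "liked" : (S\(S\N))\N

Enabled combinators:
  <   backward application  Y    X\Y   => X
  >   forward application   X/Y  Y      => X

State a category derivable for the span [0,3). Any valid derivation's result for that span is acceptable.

[0,3] S   <
  [0,1] "cat" : S\N
  [1,3] S\(S\N)   <
    [1,2] "under" : N
    [2,3] "liked" : (S\(S\N))\N

S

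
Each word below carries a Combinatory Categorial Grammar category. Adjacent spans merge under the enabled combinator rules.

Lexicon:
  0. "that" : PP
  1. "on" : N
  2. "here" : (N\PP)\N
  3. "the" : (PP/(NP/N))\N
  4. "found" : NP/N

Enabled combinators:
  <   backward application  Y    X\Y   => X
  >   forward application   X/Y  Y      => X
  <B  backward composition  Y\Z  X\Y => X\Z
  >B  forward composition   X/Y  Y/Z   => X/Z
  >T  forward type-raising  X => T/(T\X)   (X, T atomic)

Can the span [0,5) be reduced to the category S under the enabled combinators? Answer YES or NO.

NO

PP N (N\PP)\N (PP/(NP/N))\N NP/N
CKY chart[0,5] = {N/(N\PP), NP/(NP\PP), PP, PP/(PP\PP), S/(S\PP)}; S ∉ chart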